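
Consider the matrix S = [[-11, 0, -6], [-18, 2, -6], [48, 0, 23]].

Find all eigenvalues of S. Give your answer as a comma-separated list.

The characteristic polynomial is p(μ) = det(μI - S).
Expanding along the first row, p(μ) = μ^3 - 14μ^2 + 59μ - 70.
Since p(7) = 0, μ = 7 is a root.
Factor out (μ - 7): p(μ) = (μ - 7)·(μ^2 - 7μ + 10).
The quadratic factors as (μ - 2)·(μ - 5).
Eigenvalues: 2, 5, 7.

2, 5, 7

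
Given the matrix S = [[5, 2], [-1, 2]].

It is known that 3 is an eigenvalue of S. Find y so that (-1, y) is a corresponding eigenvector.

We need (S - 3I)v = 0.
S - 3I = [[2, 2], [-1, -1]].
Row 1: (2)·-1 + (2)·y = 0
Row 2: (-1)·-1 + (-1)·y = 0
Solving gives y = 1.
Check: S·(-1, 1) = (-3, 3) = 3·(-1, 1).

1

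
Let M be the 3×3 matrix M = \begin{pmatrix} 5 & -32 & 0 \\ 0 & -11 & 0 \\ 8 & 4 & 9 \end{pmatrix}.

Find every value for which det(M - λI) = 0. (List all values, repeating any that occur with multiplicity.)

Set up det(rI - M) = 0.
Expanding the 3×3 determinant: p(r) = r^3 - 3r^2 - 109r + 495.
Since p(9) = 0, r = 9 is a root.
Dividing by (r - 9) leaves r^2 + 6r - 55.
The quadratic factors as (r + 11)·(r - 5).
Eigenvalues: -11, 5, 9.

-11, 5, 9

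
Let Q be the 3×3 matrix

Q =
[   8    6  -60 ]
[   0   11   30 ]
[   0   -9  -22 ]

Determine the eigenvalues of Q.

-7, -4, 8

Set up det(tI - Q) = 0.
Cofactor expansion gives p(t) = t^3 + 3t^2 - 60t - 224.
Rational-root test: t = -7 gives p(-7) = 0.
Dividing by (t + 7) leaves t^2 - 4t - 32.
The quadratic factors as (t + 4)·(t - 8).
Eigenvalues: -7, -4, 8.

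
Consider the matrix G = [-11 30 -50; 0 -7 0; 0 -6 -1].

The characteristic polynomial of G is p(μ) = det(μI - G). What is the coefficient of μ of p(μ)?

95

p(μ) = μ^3 + 19μ^2 + 95μ + 77.
The coefficient of μ is 95.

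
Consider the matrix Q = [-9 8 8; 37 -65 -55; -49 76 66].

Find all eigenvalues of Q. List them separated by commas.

-10, -1, 3

Set up det(rI - Q) = 0.
Cofactor expansion gives p(r) = r^3 + 8r^2 - 23r - 30.
Rational-root test: r = -1 gives p(-1) = 0.
Dividing by (r + 1) leaves r^2 + 7r - 30.
The quadratic factors as (r + 10)·(r - 3).
Eigenvalues: -10, -1, 3.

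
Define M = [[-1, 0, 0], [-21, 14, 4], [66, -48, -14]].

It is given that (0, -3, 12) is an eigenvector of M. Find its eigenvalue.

-2

Compute Mv: M·(0, -3, 12) = (0, 6, -24).
Since Mv = λv, compare component 2: 6 = λ·-3, so λ = -2.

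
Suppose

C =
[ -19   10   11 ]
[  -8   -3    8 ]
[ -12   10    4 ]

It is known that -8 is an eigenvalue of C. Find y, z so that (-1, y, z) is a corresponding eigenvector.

0, -1

We need (C + 8I)v = 0.
C + 8I = [[-11, 10, 11], [-8, 5, 8], [-12, 10, 12]].
Row 1: (-11)·-1 + (10)·y + (11)·z = 0
Row 2: (-8)·-1 + (5)·y + (8)·z = 0
Row 3: (-12)·-1 + (10)·y + (12)·z = 0
Solving gives y = 0, z = -1.
Check: C·(-1, 0, -1) = (8, 0, 8) = -8·(-1, 0, -1).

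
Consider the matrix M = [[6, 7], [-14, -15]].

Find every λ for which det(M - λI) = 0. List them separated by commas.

det(M - rI) = (6 - r)(-15 - r) - (7)·(-14) = r^2 + 9r + 8.
This factors as (r + 8)·(r + 1) = 0.
Eigenvalues: -8, -1.

-8, -1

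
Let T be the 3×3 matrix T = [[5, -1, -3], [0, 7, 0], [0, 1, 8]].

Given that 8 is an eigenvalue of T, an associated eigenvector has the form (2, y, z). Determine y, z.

0, -2

We need (T - 8I)v = 0.
T - 8I = [[-3, -1, -3], [0, -1, 0], [0, 1, 0]].
Row 1: (-3)·2 + (-1)·y + (-3)·z = 0
Row 2: (0)·2 + (-1)·y + (0)·z = 0
Row 3: (0)·2 + (1)·y + (0)·z = 0
Solving gives y = 0, z = -2.
Check: T·(2, 0, -2) = (16, 0, -16) = 8·(2, 0, -2).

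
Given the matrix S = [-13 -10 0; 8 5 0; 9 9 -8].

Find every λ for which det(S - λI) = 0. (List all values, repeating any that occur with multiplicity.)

Set up det(sI - S) = 0.
Expanding the 3×3 determinant: p(s) = s^3 + 16s^2 + 79s + 120.
Rational-root test: s = -8 gives p(-8) = 0.
Factor out (s + 8): p(s) = (s + 8)·(s^2 + 8s + 15).
The quadratic factors as (s + 5)·(s + 3).
Eigenvalues: -8, -5, -3.

-8, -5, -3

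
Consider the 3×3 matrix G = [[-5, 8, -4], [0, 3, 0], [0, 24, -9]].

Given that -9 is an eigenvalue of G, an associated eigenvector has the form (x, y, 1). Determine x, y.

We need (G + 9I)v = 0.
G + 9I = [[4, 8, -4], [0, 12, 0], [0, 24, 0]].
Row 1: (4)·x + (8)·y + (-4)·1 = 0
Row 2: (0)·x + (12)·y + (0)·1 = 0
Row 3: (0)·x + (24)·y + (0)·1 = 0
Solving gives x = 1, y = 0.
Check: G·(1, 0, 1) = (-9, 0, -9) = -9·(1, 0, 1).

1, 0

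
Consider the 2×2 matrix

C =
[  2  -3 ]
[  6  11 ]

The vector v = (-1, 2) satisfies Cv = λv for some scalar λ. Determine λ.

8

Compute Cv: C·(-1, 2) = (-8, 16).
Since Cv = λv, compare component 1: -8 = λ·-1, so λ = 8.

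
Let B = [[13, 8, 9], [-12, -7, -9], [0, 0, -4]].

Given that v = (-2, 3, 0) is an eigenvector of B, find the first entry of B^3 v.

-2

First find the eigenvalue: Bv = (-2, 3, 0) = 1·(-2, 3, 0), so λ = 1.
Then B^3 v = λ^3·v = 1^3·(-2, 3, 0) = 1·(-2, 3, 0) = (-2, 3, 0).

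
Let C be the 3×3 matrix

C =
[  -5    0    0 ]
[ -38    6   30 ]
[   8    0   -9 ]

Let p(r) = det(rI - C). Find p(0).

-270

p(0) = det(0·I − C) = det(−C) = (−1)^3·det(C).
det(C) = 270, so p(0) = -270.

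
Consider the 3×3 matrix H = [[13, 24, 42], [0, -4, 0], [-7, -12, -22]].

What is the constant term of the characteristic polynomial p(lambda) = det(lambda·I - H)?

32

p(0) = det(0·I − H) = det(−H) = (−1)^3·det(H).
det(H) = -32, so p(0) = 32.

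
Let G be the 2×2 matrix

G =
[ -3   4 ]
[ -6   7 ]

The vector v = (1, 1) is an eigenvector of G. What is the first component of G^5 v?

First find the eigenvalue: Gv = (1, 1) = 1·(1, 1), so λ = 1.
Then G^5 v = λ^5·v = 1^5·(1, 1) = 1·(1, 1) = (1, 1).

1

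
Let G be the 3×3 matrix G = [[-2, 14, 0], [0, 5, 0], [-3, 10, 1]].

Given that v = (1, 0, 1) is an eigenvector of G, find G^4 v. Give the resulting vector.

(16, 0, 16)

First find the eigenvalue: Gv = (-2, 0, -2) = -2·(1, 0, 1), so λ = -2.
Then G^4 v = λ^4·v = (-2)^4·(1, 0, 1) = 16·(1, 0, 1) = (16, 0, 16).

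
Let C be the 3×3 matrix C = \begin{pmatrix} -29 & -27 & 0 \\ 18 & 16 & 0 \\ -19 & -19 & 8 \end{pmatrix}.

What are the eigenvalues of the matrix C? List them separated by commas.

Set up det(rI - C) = 0.
Expanding the 3×3 determinant: p(r) = r^3 + 5r^2 - 82r - 176.
Since p(8) = 0, r = 8 is a root.
Factor out (r - 8): p(r) = (r - 8)·(r^2 + 13r + 22).
The quadratic factors as (r + 11)·(r + 2).
Eigenvalues: -11, -2, 8.

-11, -2, 8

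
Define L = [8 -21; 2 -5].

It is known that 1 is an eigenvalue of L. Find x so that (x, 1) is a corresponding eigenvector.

3

We need (L - 1I)v = 0.
L - 1I = [[7, -21], [2, -6]].
Row 1: (7)·x + (-21)·1 = 0
Row 2: (2)·x + (-6)·1 = 0
Solving gives x = 3.
Check: L·(3, 1) = (3, 1) = 1·(3, 1).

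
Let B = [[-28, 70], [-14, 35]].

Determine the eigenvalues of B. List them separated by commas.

0, 7

det(B - rI) = (-28 - r)(35 - r) - (70)·(-14) = r^2 - 7r.
This factors as r·(r - 7) = 0.
Eigenvalues: 0, 7.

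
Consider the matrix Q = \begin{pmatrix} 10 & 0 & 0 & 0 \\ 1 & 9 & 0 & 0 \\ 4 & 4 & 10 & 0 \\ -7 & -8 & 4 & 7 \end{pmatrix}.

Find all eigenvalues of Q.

7, 9, 10, 10

Q is lower triangular, so its eigenvalues are the diagonal entries.
Diagonal: 10, 9, 10, 7.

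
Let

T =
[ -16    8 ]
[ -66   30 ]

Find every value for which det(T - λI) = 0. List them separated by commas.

det(T - λI) = (-16 - λ)(30 - λ) - (8)·(-66) = λ^2 - 14λ + 48.
This factors as (λ - 6)·(λ - 8) = 0.
Eigenvalues: 6, 8.

6, 8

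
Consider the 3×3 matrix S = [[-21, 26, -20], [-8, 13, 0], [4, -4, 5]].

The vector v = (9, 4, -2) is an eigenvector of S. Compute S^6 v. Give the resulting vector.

(140625, 62500, -31250)

First find the eigenvalue: Sv = (-45, -20, 10) = -5·(9, 4, -2), so λ = -5.
Then S^6 v = λ^6·v = (-5)^6·(9, 4, -2) = 15625·(9, 4, -2) = (140625, 62500, -31250).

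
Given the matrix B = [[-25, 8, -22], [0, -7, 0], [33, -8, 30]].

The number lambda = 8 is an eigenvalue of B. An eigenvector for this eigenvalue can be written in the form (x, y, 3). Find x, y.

-2, 0

We need (B - 8I)v = 0.
B - 8I = [[-33, 8, -22], [0, -15, 0], [33, -8, 22]].
Row 1: (-33)·x + (8)·y + (-22)·3 = 0
Row 2: (0)·x + (-15)·y + (0)·3 = 0
Row 3: (33)·x + (-8)·y + (22)·3 = 0
Solving gives x = -2, y = 0.
Check: B·(-2, 0, 3) = (-16, 0, 24) = 8·(-2, 0, 3).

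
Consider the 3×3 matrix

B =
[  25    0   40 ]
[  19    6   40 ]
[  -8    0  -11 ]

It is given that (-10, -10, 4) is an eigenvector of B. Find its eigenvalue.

Compute Bv: B·(-10, -10, 4) = (-90, -90, 36).
Since Bv = λv, compare component 1: -90 = λ·-10, so λ = 9.

9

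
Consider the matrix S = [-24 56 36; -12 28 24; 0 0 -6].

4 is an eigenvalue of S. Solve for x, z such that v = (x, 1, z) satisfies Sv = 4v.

2, 0

We need (S - 4I)v = 0.
S - 4I = [[-28, 56, 36], [-12, 24, 24], [0, 0, -10]].
Row 1: (-28)·x + (56)·1 + (36)·z = 0
Row 2: (-12)·x + (24)·1 + (24)·z = 0
Row 3: (0)·x + (0)·1 + (-10)·z = 0
Solving gives x = 2, z = 0.
Check: S·(2, 1, 0) = (8, 4, 0) = 4·(2, 1, 0).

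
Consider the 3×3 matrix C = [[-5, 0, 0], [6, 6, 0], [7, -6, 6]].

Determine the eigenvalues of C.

C is lower triangular, so its eigenvalues are the diagonal entries.
Diagonal: -5, 6, 6.

-5, 6, 6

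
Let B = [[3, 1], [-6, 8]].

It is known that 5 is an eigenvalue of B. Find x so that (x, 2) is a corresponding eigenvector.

We need (B - 5I)v = 0.
B - 5I = [[-2, 1], [-6, 3]].
Row 1: (-2)·x + (1)·2 = 0
Row 2: (-6)·x + (3)·2 = 0
Solving gives x = 1.
Check: B·(1, 2) = (5, 10) = 5·(1, 2).

1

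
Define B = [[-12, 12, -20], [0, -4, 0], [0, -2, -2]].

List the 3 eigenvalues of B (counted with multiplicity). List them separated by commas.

The characteristic polynomial is p(t) = det(tI - B).
Expanding along the first row, p(t) = t^3 + 18t^2 + 80t + 96.
Since p(-12) = 0, t = -12 is a root.
Factor out (t + 12): p(t) = (t + 12)·(t^2 + 6t + 8).
The quadratic factors as (t + 4)·(t + 2).
Eigenvalues: -12, -4, -2.

-12, -4, -2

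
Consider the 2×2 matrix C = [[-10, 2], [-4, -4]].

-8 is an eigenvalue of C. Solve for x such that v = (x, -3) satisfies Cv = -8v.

We need (C + 8I)v = 0.
C + 8I = [[-2, 2], [-4, 4]].
Row 1: (-2)·x + (2)·-3 = 0
Row 2: (-4)·x + (4)·-3 = 0
Solving gives x = -3.
Check: C·(-3, -3) = (24, 24) = -8·(-3, -3).

-3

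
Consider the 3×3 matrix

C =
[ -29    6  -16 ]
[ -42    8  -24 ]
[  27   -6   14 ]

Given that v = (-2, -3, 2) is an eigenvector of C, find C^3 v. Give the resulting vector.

(128, 192, -128)

First find the eigenvalue: Cv = (8, 12, -8) = -4·(-2, -3, 2), so λ = -4.
Then C^3 v = λ^3·v = (-4)^3·(-2, -3, 2) = -64·(-2, -3, 2) = (128, 192, -128).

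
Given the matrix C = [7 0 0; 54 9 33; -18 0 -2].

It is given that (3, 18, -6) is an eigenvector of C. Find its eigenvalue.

Compute Cv: C·(3, 18, -6) = (21, 126, -42).
Since Cv = λv, compare component 1: 21 = λ·3, so λ = 7.

7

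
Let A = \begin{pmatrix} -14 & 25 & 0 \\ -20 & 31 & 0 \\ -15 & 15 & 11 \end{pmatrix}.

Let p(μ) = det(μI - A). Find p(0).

p(0) = det(0·I − A) = det(−A) = (−1)^3·det(A).
det(A) = 726, so p(0) = -726.

-726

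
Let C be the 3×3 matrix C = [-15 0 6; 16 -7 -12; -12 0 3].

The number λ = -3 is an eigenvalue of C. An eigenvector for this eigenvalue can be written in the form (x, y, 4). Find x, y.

2, -4

We need (C + 3I)v = 0.
C + 3I = [[-12, 0, 6], [16, -4, -12], [-12, 0, 6]].
Row 1: (-12)·x + (0)·y + (6)·4 = 0
Row 2: (16)·x + (-4)·y + (-12)·4 = 0
Row 3: (-12)·x + (0)·y + (6)·4 = 0
Solving gives x = 2, y = -4.
Check: C·(2, -4, 4) = (-6, 12, -12) = -3·(2, -4, 4).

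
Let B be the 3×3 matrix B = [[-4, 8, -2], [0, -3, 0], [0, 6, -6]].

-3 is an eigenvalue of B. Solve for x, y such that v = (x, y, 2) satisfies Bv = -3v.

We need (B + 3I)v = 0.
B + 3I = [[-1, 8, -2], [0, 0, 0], [0, 6, -3]].
Row 1: (-1)·x + (8)·y + (-2)·2 = 0
Row 2: (0)·x + (0)·y + (0)·2 = 0
Row 3: (0)·x + (6)·y + (-3)·2 = 0
Solving gives x = 4, y = 1.
Check: B·(4, 1, 2) = (-12, -3, -6) = -3·(4, 1, 2).

4, 1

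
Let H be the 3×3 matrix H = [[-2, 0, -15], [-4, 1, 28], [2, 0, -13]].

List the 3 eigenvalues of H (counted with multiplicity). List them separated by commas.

Compute the characteristic polynomial p(s) = det(sI - H).
Expanding along the first row, p(s) = s^3 + 14s^2 + 41s - 56.
Since p(1) = 0, s = 1 is a root.
Dividing by (s - 1) leaves s^2 + 15s + 56.
The quadratic factors as (s + 8)·(s + 7).
Eigenvalues: -8, -7, 1.

-8, -7, 1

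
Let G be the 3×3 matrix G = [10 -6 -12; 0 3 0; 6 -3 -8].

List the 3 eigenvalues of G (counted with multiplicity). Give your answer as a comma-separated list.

-2, 3, 4

Set up det(λI - G) = 0.
Expanding along the first row, p(λ) = λ^3 - 5λ^2 - 2λ + 24.
Since p(-2) = 0, λ = -2 is a root.
Dividing by (λ + 2) leaves λ^2 - 7λ + 12.
The quadratic factors as (λ - 3)·(λ - 4).
Eigenvalues: -2, 3, 4.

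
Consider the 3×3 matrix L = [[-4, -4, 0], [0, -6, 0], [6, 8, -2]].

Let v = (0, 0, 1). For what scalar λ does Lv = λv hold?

-2

Compute Lv: L·(0, 0, 1) = (0, 0, -2).
Since Lv = λv, compare component 3: -2 = λ·1, so λ = -2.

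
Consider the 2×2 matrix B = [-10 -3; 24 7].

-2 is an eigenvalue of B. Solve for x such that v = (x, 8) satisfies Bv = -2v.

We need (B + 2I)v = 0.
B + 2I = [[-8, -3], [24, 9]].
Row 1: (-8)·x + (-3)·8 = 0
Row 2: (24)·x + (9)·8 = 0
Solving gives x = -3.
Check: B·(-3, 8) = (6, -16) = -2·(-3, 8).

-3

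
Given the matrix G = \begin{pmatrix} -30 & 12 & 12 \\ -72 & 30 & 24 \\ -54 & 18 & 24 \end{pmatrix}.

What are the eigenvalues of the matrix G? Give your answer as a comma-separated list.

6, 6, 12

Compute the characteristic polynomial p(lambda) = det(lambda·I - G).
Cofactor expansion gives p(lambda) = lambda^3 - 24·lambda^2 + 180·lambda - 432.
Since p(6) = 0, lambda = 6 is a root.
Factor out (lambda - 6): p(lambda) = (lambda - 6)·(lambda^2 - 18·lambda + 72).
The quadratic factors as (lambda - 6)·(lambda - 12).
Eigenvalues: 6, 6, 12.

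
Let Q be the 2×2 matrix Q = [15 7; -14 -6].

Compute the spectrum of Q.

det(Q - rI) = (15 - r)(-6 - r) - (7)·(-14) = r^2 - 9r + 8.
This factors as (r - 1)·(r - 8) = 0.
Eigenvalues: 1, 8.

1, 8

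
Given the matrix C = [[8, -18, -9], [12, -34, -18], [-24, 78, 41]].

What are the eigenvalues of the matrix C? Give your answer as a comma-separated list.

2, 5, 8

The characteristic polynomial is p(s) = det(sI - C).
Cofactor expansion gives p(s) = s^3 - 15s^2 + 66s - 80.
Rational-root test: s = 2 gives p(2) = 0.
Dividing by (s - 2) leaves s^2 - 13s + 40.
The quadratic factors as (s - 5)·(s - 8).
Eigenvalues: 2, 5, 8.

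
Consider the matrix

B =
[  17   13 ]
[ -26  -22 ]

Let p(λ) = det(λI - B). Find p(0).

-36

p(0) = det(0·I − B) = det(−B) = (−1)^2·det(B).
det(B) = -36, so p(0) = -36.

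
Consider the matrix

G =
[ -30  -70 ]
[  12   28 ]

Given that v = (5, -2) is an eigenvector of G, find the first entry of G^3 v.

First find the eigenvalue: Gv = (-10, 4) = -2·(5, -2), so λ = -2.
Then G^3 v = λ^3·v = (-2)^3·(5, -2) = -8·(5, -2) = (-40, 16).

-40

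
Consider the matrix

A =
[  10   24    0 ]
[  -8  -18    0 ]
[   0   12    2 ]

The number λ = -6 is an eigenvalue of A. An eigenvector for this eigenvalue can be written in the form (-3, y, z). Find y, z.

2, -3

We need (A + 6I)v = 0.
A + 6I = [[16, 24, 0], [-8, -12, 0], [0, 12, 8]].
Row 1: (16)·-3 + (24)·y + (0)·z = 0
Row 2: (-8)·-3 + (-12)·y + (0)·z = 0
Row 3: (0)·-3 + (12)·y + (8)·z = 0
Solving gives y = 2, z = -3.
Check: A·(-3, 2, -3) = (18, -12, 18) = -6·(-3, 2, -3).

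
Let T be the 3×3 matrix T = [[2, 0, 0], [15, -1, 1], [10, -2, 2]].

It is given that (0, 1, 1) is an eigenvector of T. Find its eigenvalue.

0

Compute Tv: T·(0, 1, 1) = (0, 0, 0).
Since Tv = λv, compare component 2: 0 = λ·1, so λ = 0.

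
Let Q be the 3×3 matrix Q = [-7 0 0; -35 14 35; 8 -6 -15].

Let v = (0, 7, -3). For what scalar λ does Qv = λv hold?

-1

Compute Qv: Q·(0, 7, -3) = (0, -7, 3).
Since Qv = λv, compare component 2: -7 = λ·7, so λ = -1.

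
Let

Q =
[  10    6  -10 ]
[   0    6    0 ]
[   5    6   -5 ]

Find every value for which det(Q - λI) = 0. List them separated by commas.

0, 5, 6

Compute the characteristic polynomial p(λ) = det(λI - Q).
Expanding along the first row, p(λ) = λ^3 - 11λ^2 + 30λ.
Since p(6) = 0, λ = 6 is a root.
Factor out (λ - 6): p(λ) = (λ - 6)·(λ^2 - 5λ).
The quadratic factors as λ·(λ - 5).
Eigenvalues: 0, 5, 6.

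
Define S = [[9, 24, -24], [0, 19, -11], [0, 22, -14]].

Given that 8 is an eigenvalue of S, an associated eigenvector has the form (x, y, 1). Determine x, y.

0, 1

We need (S - 8I)v = 0.
S - 8I = [[1, 24, -24], [0, 11, -11], [0, 22, -22]].
Row 1: (1)·x + (24)·y + (-24)·1 = 0
Row 2: (0)·x + (11)·y + (-11)·1 = 0
Row 3: (0)·x + (22)·y + (-22)·1 = 0
Solving gives x = 0, y = 1.
Check: S·(0, 1, 1) = (0, 8, 8) = 8·(0, 1, 1).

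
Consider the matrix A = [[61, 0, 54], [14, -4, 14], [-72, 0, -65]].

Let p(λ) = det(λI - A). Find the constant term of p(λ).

-308

p(λ) = λ^3 + 8λ^2 - 61λ - 308.
The constant term is -308.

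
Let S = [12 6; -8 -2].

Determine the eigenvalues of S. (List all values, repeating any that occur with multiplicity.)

det(S - tI) = (12 - t)(-2 - t) - (6)·(-8) = t^2 - 10t + 24.
This factors as (t - 4)·(t - 6) = 0.
Eigenvalues: 4, 6.

4, 6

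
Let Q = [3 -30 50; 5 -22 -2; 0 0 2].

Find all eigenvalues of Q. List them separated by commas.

The characteristic polynomial is p(r) = det(rI - Q).
Expanding the 3×3 determinant: p(r) = r^3 + 17r^2 + 46r - 168.
Rational-root test: r = -7 gives p(-7) = 0.
Dividing by (r + 7) leaves r^2 + 10r - 24.
The quadratic factors as (r + 12)·(r - 2).
Eigenvalues: -12, -7, 2.

-12, -7, 2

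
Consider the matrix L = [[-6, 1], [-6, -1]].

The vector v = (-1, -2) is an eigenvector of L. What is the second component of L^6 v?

First find the eigenvalue: Lv = (4, 8) = -4·(-1, -2), so λ = -4.
Then L^6 v = λ^6·v = (-4)^6·(-1, -2) = 4096·(-1, -2) = (-4096, -8192).

-8192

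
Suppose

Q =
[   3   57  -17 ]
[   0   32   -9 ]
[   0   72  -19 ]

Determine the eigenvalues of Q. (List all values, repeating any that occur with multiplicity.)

3, 5, 8

Set up det(tI - Q) = 0.
Cofactor expansion gives p(t) = t^3 - 16t^2 + 79t - 120.
Rational-root test: t = 3 gives p(3) = 0.
Dividing by (t - 3) leaves t^2 - 13t + 40.
The quadratic factors as (t - 5)·(t - 8).
Eigenvalues: 3, 5, 8.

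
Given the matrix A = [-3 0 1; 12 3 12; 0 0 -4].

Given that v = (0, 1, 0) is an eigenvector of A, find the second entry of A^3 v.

First find the eigenvalue: Av = (0, 3, 0) = 3·(0, 1, 0), so λ = 3.
Then A^3 v = λ^3·v = 3^3·(0, 1, 0) = 27·(0, 1, 0) = (0, 27, 0).

27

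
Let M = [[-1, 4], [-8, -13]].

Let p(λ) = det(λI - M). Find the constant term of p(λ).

45

p(λ) = λ^2 + 14λ + 45.
The constant term is 45.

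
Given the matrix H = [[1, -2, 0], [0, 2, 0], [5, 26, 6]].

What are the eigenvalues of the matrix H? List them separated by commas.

The characteristic polynomial is p(s) = det(sI - H).
Expanding the 3×3 determinant: p(s) = s^3 - 9s^2 + 20s - 12.
Rational-root test: s = 1 gives p(1) = 0.
Dividing by (s - 1) leaves s^2 - 8s + 12.
The quadratic factors as (s - 2)·(s - 6).
Eigenvalues: 1, 2, 6.

1, 2, 6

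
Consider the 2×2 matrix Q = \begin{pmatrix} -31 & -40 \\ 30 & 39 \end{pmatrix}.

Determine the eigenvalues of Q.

det(Q - rI) = (-31 - r)(39 - r) - (-40)·(30) = r^2 - 8r - 9.
This factors as (r + 1)·(r - 9) = 0.
Eigenvalues: -1, 9.

-1, 9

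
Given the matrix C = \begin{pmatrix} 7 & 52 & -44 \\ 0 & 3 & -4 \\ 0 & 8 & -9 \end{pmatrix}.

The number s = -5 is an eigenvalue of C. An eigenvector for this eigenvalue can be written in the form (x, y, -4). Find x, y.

-6, -2

We need (C + 5I)v = 0.
C + 5I = [[12, 52, -44], [0, 8, -4], [0, 8, -4]].
Row 1: (12)·x + (52)·y + (-44)·-4 = 0
Row 2: (0)·x + (8)·y + (-4)·-4 = 0
Row 3: (0)·x + (8)·y + (-4)·-4 = 0
Solving gives x = -6, y = -2.
Check: C·(-6, -2, -4) = (30, 10, 20) = -5·(-6, -2, -4).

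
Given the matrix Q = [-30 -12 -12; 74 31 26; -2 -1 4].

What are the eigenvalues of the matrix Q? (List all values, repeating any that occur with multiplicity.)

-6, 5, 6

Compute the characteristic polynomial p(lambda) = det(lambda·I - Q).
Cofactor expansion gives p(lambda) = lambda^3 - 5·lambda^2 - 36·lambda + 180.
Since p(5) = 0, lambda = 5 is a root.
Factor out (lambda - 5): p(lambda) = (lambda - 5)·(lambda^2 - 36).
The quadratic factors as (lambda + 6)·(lambda - 6).
Eigenvalues: -6, 5, 6.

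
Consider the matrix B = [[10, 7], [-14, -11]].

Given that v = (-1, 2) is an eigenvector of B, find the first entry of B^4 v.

-256

First find the eigenvalue: Bv = (4, -8) = -4·(-1, 2), so λ = -4.
Then B^4 v = λ^4·v = (-4)^4·(-1, 2) = 256·(-1, 2) = (-256, 512).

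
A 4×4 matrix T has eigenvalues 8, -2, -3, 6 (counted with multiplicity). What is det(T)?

288

det(T) is the product of the eigenvalues: (8) · (-2) · (-3) · (6) = 288.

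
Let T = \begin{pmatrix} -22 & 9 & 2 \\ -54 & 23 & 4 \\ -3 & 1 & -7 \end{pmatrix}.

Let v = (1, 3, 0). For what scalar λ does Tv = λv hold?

5

Compute Tv: T·(1, 3, 0) = (5, 15, 0).
Since Tv = λv, compare component 1: 5 = λ·1, so λ = 5.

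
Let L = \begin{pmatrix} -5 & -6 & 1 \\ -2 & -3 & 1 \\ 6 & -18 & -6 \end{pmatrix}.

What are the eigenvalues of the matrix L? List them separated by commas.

The characteristic polynomial is p(μ) = det(μI - L).
Cofactor expansion gives p(μ) = μ^3 + 14μ^2 + 63μ + 90.
Rational-root test: μ = -3 gives p(-3) = 0.
Dividing by (μ + 3) leaves μ^2 + 11μ + 30.
The quadratic factors as (μ + 6)·(μ + 5).
Eigenvalues: -6, -5, -3.

-6, -5, -3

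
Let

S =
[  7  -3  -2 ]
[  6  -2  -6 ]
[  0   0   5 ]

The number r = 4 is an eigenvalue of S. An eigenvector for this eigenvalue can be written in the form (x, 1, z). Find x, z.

We need (S - 4I)v = 0.
S - 4I = [[3, -3, -2], [6, -6, -6], [0, 0, 1]].
Row 1: (3)·x + (-3)·1 + (-2)·z = 0
Row 2: (6)·x + (-6)·1 + (-6)·z = 0
Row 3: (0)·x + (0)·1 + (1)·z = 0
Solving gives x = 1, z = 0.
Check: S·(1, 1, 0) = (4, 4, 0) = 4·(1, 1, 0).

1, 0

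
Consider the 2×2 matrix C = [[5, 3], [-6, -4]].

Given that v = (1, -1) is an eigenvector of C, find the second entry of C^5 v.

-32

First find the eigenvalue: Cv = (2, -2) = 2·(1, -1), so λ = 2.
Then C^5 v = λ^5·v = 2^5·(1, -1) = 32·(1, -1) = (32, -32).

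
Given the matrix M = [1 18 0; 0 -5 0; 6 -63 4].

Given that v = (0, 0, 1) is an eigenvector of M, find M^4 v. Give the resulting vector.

First find the eigenvalue: Mv = (0, 0, 4) = 4·(0, 0, 1), so λ = 4.
Then M^4 v = λ^4·v = 4^4·(0, 0, 1) = 256·(0, 0, 1) = (0, 0, 256).

(0, 0, 256)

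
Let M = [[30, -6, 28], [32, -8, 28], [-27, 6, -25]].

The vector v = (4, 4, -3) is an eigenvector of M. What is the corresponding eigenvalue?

3

Compute Mv: M·(4, 4, -3) = (12, 12, -9).
Since Mv = λv, compare component 1: 12 = λ·4, so λ = 3.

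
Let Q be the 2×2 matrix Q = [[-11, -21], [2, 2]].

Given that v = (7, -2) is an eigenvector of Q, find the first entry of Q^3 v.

-875

First find the eigenvalue: Qv = (-35, 10) = -5·(7, -2), so λ = -5.
Then Q^3 v = λ^3·v = (-5)^3·(7, -2) = -125·(7, -2) = (-875, 250).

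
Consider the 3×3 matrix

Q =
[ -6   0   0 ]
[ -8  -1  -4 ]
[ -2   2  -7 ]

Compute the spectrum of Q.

-6, -5, -3

The characteristic polynomial is p(lambda) = det(lambda·I - Q).
Cofactor expansion gives p(lambda) = lambda^3 + 14·lambda^2 + 63·lambda + 90.
Since p(-5) = 0, lambda = -5 is a root.
Factor out (lambda + 5): p(lambda) = (lambda + 5)·(lambda^2 + 9·lambda + 18).
The quadratic factors as (lambda + 6)·(lambda + 3).
Eigenvalues: -6, -5, -3.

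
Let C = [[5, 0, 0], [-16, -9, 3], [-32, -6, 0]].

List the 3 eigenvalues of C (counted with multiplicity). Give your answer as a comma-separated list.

-6, -3, 5

The characteristic polynomial is p(μ) = det(μI - C).
Expanding the 3×3 determinant: p(μ) = μ^3 + 4μ^2 - 27μ - 90.
Rational-root test: μ = 5 gives p(5) = 0.
Dividing by (μ - 5) leaves μ^2 + 9μ + 18.
The quadratic factors as (μ + 6)·(μ + 3).
Eigenvalues: -6, -3, 5.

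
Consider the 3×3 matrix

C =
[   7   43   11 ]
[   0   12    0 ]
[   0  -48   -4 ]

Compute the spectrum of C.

Set up det(tI - C) = 0.
Expanding the 3×3 determinant: p(t) = t^3 - 15t^2 + 8t + 336.
Since p(7) = 0, t = 7 is a root.
Factor out (t - 7): p(t) = (t - 7)·(t^2 - 8t - 48).
The quadratic factors as (t + 4)·(t - 12).
Eigenvalues: -4, 7, 12.

-4, 7, 12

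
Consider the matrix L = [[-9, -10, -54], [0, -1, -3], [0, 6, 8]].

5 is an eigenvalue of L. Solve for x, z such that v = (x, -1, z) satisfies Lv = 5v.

-7, 2

We need (L - 5I)v = 0.
L - 5I = [[-14, -10, -54], [0, -6, -3], [0, 6, 3]].
Row 1: (-14)·x + (-10)·-1 + (-54)·z = 0
Row 2: (0)·x + (-6)·-1 + (-3)·z = 0
Row 3: (0)·x + (6)·-1 + (3)·z = 0
Solving gives x = -7, z = 2.
Check: L·(-7, -1, 2) = (-35, -5, 10) = 5·(-7, -1, 2).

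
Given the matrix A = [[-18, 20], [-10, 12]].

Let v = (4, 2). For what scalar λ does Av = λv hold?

Compute Av: A·(4, 2) = (-32, -16).
Since Av = λv, compare component 1: -32 = λ·4, so λ = -8.

-8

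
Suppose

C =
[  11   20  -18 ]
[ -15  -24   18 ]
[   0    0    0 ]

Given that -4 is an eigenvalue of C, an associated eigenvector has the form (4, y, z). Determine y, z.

We need (C + 4I)v = 0.
C + 4I = [[15, 20, -18], [-15, -20, 18], [0, 0, 4]].
Row 1: (15)·4 + (20)·y + (-18)·z = 0
Row 2: (-15)·4 + (-20)·y + (18)·z = 0
Row 3: (0)·4 + (0)·y + (4)·z = 0
Solving gives y = -3, z = 0.
Check: C·(4, -3, 0) = (-16, 12, 0) = -4·(4, -3, 0).

-3, 0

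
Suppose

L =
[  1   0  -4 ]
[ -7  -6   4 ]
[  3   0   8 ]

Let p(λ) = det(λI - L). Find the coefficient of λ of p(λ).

p(λ) = λ^3 - 3λ^2 - 34λ + 120.
The coefficient of λ is -34.

-34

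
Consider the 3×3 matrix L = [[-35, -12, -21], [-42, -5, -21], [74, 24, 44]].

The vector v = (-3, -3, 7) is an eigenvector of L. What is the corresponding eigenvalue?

Compute Lv: L·(-3, -3, 7) = (-6, -6, 14).
Since Lv = λv, compare component 1: -6 = λ·-3, so λ = 2.

2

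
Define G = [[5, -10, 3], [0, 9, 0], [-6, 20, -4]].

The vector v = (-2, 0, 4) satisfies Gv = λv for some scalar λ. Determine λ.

-1

Compute Gv: G·(-2, 0, 4) = (2, 0, -4).
Since Gv = λv, compare component 1: 2 = λ·-2, so λ = -1.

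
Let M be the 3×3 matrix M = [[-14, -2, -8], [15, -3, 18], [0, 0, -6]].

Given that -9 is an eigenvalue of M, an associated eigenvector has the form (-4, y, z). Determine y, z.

10, 0

We need (M + 9I)v = 0.
M + 9I = [[-5, -2, -8], [15, 6, 18], [0, 0, 3]].
Row 1: (-5)·-4 + (-2)·y + (-8)·z = 0
Row 2: (15)·-4 + (6)·y + (18)·z = 0
Row 3: (0)·-4 + (0)·y + (3)·z = 0
Solving gives y = 10, z = 0.
Check: M·(-4, 10, 0) = (36, -90, 0) = -9·(-4, 10, 0).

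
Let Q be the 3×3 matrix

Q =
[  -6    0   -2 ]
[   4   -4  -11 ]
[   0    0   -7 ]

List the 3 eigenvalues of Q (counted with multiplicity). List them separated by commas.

Compute the characteristic polynomial p(lambda) = det(lambda·I - Q).
Expanding the 3×3 determinant: p(lambda) = lambda^3 + 17·lambda^2 + 94·lambda + 168.
Rational-root test: lambda = -4 gives p(-4) = 0.
Dividing by (lambda + 4) leaves lambda^2 + 13·lambda + 42.
The quadratic factors as (lambda + 7)·(lambda + 6).
Eigenvalues: -7, -6, -4.

-7, -6, -4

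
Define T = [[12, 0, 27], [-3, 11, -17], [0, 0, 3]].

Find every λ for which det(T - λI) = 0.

3, 11, 12

Set up det(μI - T) = 0.
Expanding the 3×3 determinant: p(μ) = μ^3 - 26μ^2 + 201μ - 396.
Rational-root test: μ = 3 gives p(3) = 0.
Factor out (μ - 3): p(μ) = (μ - 3)·(μ^2 - 23μ + 132).
The quadratic factors as (μ - 11)·(μ - 12).
Eigenvalues: 3, 11, 12.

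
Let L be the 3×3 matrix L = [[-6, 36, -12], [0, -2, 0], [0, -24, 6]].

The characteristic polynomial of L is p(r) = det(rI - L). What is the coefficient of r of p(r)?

p(r) = r^3 + 2r^2 - 36r - 72.
The coefficient of r is -36.

-36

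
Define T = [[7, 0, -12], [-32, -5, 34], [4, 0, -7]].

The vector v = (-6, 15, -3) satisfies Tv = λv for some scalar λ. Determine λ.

Compute Tv: T·(-6, 15, -3) = (-6, 15, -3).
Since Tv = λv, compare component 1: -6 = λ·-6, so λ = 1.

1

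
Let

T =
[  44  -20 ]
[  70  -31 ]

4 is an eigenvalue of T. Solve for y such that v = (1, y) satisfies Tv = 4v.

2

We need (T - 4I)v = 0.
T - 4I = [[40, -20], [70, -35]].
Row 1: (40)·1 + (-20)·y = 0
Row 2: (70)·1 + (-35)·y = 0
Solving gives y = 2.
Check: T·(1, 2) = (4, 8) = 4·(1, 2).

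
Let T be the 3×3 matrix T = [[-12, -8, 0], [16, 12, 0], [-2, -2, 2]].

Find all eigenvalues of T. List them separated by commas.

The characteristic polynomial is p(t) = det(tI - T).
Expanding the 3×3 determinant: p(t) = t^3 - 2t^2 - 16t + 32.
Rational-root test: t = 2 gives p(2) = 0.
Factor out (t - 2): p(t) = (t - 2)·(t^2 - 16).
The quadratic factors as (t + 4)·(t - 4).
Eigenvalues: -4, 2, 4.

-4, 2, 4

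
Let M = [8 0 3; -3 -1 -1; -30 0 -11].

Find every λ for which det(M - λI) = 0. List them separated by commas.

-2, -1, -1

The characteristic polynomial is p(s) = det(sI - M).
Expanding the 3×3 determinant: p(s) = s^3 + 4s^2 + 5s + 2.
Try s = -1: p(-1) = 0, so -1 is a root.
Dividing by (s + 1) leaves s^2 + 3s + 2.
The quadratic factors as (s + 2)·(s + 1).
Eigenvalues: -2, -1, -1.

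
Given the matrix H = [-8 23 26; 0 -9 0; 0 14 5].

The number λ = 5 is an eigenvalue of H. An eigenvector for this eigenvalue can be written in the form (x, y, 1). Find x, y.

We need (H - 5I)v = 0.
H - 5I = [[-13, 23, 26], [0, -14, 0], [0, 14, 0]].
Row 1: (-13)·x + (23)·y + (26)·1 = 0
Row 2: (0)·x + (-14)·y + (0)·1 = 0
Row 3: (0)·x + (14)·y + (0)·1 = 0
Solving gives x = 2, y = 0.
Check: H·(2, 0, 1) = (10, 0, 5) = 5·(2, 0, 1).

2, 0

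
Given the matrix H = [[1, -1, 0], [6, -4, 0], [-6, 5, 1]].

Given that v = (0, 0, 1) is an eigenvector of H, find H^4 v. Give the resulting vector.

First find the eigenvalue: Hv = (0, 0, 1) = 1·(0, 0, 1), so λ = 1.
Then H^4 v = λ^4·v = 1^4·(0, 0, 1) = 1·(0, 0, 1) = (0, 0, 1).

(0, 0, 1)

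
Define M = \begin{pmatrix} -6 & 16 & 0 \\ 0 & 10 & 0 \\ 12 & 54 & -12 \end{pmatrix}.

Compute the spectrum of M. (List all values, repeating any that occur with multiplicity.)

-12, -6, 10

The characteristic polynomial is p(r) = det(rI - M).
Cofactor expansion gives p(r) = r^3 + 8r^2 - 108r - 720.
Rational-root test: r = -12 gives p(-12) = 0.
Dividing by (r + 12) leaves r^2 - 4r - 60.
The quadratic factors as (r + 6)·(r - 10).
Eigenvalues: -12, -6, 10.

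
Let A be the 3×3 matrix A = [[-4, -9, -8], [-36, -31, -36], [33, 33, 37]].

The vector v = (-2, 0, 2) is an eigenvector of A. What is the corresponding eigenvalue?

4

Compute Av: A·(-2, 0, 2) = (-8, 0, 8).
Since Av = λv, compare component 1: -8 = λ·-2, so λ = 4.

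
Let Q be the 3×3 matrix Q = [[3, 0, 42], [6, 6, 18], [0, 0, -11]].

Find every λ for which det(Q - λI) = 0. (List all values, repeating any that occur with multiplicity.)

-11, 3, 6

Compute the characteristic polynomial p(lambda) = det(lambda·I - Q).
Cofactor expansion gives p(lambda) = lambda^3 + 2·lambda^2 - 81·lambda + 198.
Since p(6) = 0, lambda = 6 is a root.
Factor out (lambda - 6): p(lambda) = (lambda - 6)·(lambda^2 + 8·lambda - 33).
The quadratic factors as (lambda + 11)·(lambda - 3).
Eigenvalues: -11, 3, 6.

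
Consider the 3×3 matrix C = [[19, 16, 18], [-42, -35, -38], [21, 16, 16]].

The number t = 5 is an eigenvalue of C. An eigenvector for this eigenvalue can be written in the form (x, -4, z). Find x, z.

2, 2

We need (C - 5I)v = 0.
C - 5I = [[14, 16, 18], [-42, -40, -38], [21, 16, 11]].
Row 1: (14)·x + (16)·-4 + (18)·z = 0
Row 2: (-42)·x + (-40)·-4 + (-38)·z = 0
Row 3: (21)·x + (16)·-4 + (11)·z = 0
Solving gives x = 2, z = 2.
Check: C·(2, -4, 2) = (10, -20, 10) = 5·(2, -4, 2).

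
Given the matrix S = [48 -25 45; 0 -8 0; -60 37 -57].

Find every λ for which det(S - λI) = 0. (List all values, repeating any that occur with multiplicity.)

The characteristic polynomial is p(t) = det(tI - S).
Cofactor expansion gives p(t) = t^3 + 17t^2 + 36t - 288.
Rational-root test: t = 3 gives p(3) = 0.
Dividing by (t - 3) leaves t^2 + 20t + 96.
The quadratic factors as (t + 12)·(t + 8).
Eigenvalues: -12, -8, 3.

-12, -8, 3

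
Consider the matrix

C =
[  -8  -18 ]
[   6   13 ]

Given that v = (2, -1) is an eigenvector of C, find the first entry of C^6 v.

First find the eigenvalue: Cv = (2, -1) = 1·(2, -1), so λ = 1.
Then C^6 v = λ^6·v = 1^6·(2, -1) = 1·(2, -1) = (2, -1).

2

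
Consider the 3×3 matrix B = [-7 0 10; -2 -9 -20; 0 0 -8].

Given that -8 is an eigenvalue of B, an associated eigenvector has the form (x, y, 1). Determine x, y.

We need (B + 8I)v = 0.
B + 8I = [[1, 0, 10], [-2, -1, -20], [0, 0, 0]].
Row 1: (1)·x + (0)·y + (10)·1 = 0
Row 2: (-2)·x + (-1)·y + (-20)·1 = 0
Row 3: (0)·x + (0)·y + (0)·1 = 0
Solving gives x = -10, y = 0.
Check: B·(-10, 0, 1) = (80, 0, -8) = -8·(-10, 0, 1).

-10, 0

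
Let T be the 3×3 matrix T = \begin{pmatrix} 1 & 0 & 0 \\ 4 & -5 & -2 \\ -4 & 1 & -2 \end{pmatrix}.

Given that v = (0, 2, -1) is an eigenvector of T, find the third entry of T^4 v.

First find the eigenvalue: Tv = (0, -8, 4) = -4·(0, 2, -1), so λ = -4.
Then T^4 v = λ^4·v = (-4)^4·(0, 2, -1) = 256·(0, 2, -1) = (0, 512, -256).

-256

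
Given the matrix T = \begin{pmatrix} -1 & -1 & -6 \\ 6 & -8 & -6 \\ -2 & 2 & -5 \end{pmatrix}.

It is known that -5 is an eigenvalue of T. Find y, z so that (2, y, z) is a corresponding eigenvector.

2, 1

We need (T + 5I)v = 0.
T + 5I = [[4, -1, -6], [6, -3, -6], [-2, 2, 0]].
Row 1: (4)·2 + (-1)·y + (-6)·z = 0
Row 2: (6)·2 + (-3)·y + (-6)·z = 0
Row 3: (-2)·2 + (2)·y + (0)·z = 0
Solving gives y = 2, z = 1.
Check: T·(2, 2, 1) = (-10, -10, -5) = -5·(2, 2, 1).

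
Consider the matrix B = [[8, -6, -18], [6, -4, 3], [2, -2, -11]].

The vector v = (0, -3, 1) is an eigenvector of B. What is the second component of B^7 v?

First find the eigenvalue: Bv = (0, 15, -5) = -5·(0, -3, 1), so λ = -5.
Then B^7 v = λ^7·v = (-5)^7·(0, -3, 1) = -78125·(0, -3, 1) = (0, 234375, -78125).

234375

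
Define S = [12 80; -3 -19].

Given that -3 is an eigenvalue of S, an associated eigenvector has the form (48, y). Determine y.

We need (S + 3I)v = 0.
S + 3I = [[15, 80], [-3, -16]].
Row 1: (15)·48 + (80)·y = 0
Row 2: (-3)·48 + (-16)·y = 0
Solving gives y = -9.
Check: S·(48, -9) = (-144, 27) = -3·(48, -9).

-9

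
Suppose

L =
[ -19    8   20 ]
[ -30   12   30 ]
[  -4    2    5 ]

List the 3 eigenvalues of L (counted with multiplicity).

-3, 0, 1

Set up det(sI - L) = 0.
Expanding along the first row, p(s) = s^3 + 2s^2 - 3s.
Since p(0) = 0, s = 0 is a root.
Factor out s: p(s) = s·(s^2 + 2s - 3).
The quadratic factors as (s + 3)·(s - 1).
Eigenvalues: -3, 0, 1.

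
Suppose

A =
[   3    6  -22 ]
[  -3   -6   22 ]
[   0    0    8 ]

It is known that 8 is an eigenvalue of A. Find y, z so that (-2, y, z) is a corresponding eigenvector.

We need (A - 8I)v = 0.
A - 8I = [[-5, 6, -22], [-3, -14, 22], [0, 0, 0]].
Row 1: (-5)·-2 + (6)·y + (-22)·z = 0
Row 2: (-3)·-2 + (-14)·y + (22)·z = 0
Row 3: (0)·-2 + (0)·y + (0)·z = 0
Solving gives y = 2, z = 1.
Check: A·(-2, 2, 1) = (-16, 16, 8) = 8·(-2, 2, 1).

2, 1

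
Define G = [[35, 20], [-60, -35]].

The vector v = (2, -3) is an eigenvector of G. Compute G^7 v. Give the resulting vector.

(156250, -234375)

First find the eigenvalue: Gv = (10, -15) = 5·(2, -3), so λ = 5.
Then G^7 v = λ^7·v = 5^7·(2, -3) = 78125·(2, -3) = (156250, -234375).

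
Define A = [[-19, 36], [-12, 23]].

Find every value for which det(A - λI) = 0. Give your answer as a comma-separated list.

det(A - λI) = (-19 - λ)(23 - λ) - (36)·(-12) = λ^2 - 4λ - 5.
This factors as (λ + 1)·(λ - 5) = 0.
Eigenvalues: -1, 5.

-1, 5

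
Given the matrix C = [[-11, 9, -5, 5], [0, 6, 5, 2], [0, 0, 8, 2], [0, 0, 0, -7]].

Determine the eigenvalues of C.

C is upper triangular, so its eigenvalues are the diagonal entries.
Diagonal: -11, 6, 8, -7.

-11, -7, 6, 8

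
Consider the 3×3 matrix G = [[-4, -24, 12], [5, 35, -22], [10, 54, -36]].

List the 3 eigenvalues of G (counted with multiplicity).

-9, -4, 8

Set up det(lambda·I - G) = 0.
Cofactor expansion gives p(lambda) = lambda^3 + 5·lambda^2 - 68·lambda - 288.
Try lambda = -4: p(-4) = 0, so -4 is a root.
Factor out (lambda + 4): p(lambda) = (lambda + 4)·(lambda^2 + lambda - 72).
The quadratic factors as (lambda + 9)·(lambda - 8).
Eigenvalues: -9, -4, 8.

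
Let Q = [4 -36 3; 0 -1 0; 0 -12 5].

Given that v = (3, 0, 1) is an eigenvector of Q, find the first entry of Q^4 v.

First find the eigenvalue: Qv = (15, 0, 5) = 5·(3, 0, 1), so λ = 5.
Then Q^4 v = λ^4·v = 5^4·(3, 0, 1) = 625·(3, 0, 1) = (1875, 0, 625).

1875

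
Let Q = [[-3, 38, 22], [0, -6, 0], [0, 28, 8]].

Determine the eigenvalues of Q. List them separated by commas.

-6, -3, 8

Set up det(μI - Q) = 0.
Expanding the 3×3 determinant: p(μ) = μ^3 + μ^2 - 54μ - 144.
Try μ = -3: p(-3) = 0, so -3 is a root.
Dividing by (μ + 3) leaves μ^2 - 2μ - 48.
The quadratic factors as (μ + 6)·(μ - 8).
Eigenvalues: -6, -3, 8.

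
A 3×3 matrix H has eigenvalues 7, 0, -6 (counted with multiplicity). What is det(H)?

det(H) is the product of the eigenvalues: (7) · (0) · (-6) = 0.

0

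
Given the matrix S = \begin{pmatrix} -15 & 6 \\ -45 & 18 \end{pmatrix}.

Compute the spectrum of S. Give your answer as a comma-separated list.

0, 3

det(S - μI) = (-15 - μ)(18 - μ) - (6)·(-45) = μ^2 - 3μ.
This factors as μ·(μ - 3) = 0.
Eigenvalues: 0, 3.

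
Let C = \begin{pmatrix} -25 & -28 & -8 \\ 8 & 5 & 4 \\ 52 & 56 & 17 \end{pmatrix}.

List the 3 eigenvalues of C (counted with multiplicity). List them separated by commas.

The characteristic polynomial is p(lambda) = det(lambda·I - C).
Expanding along the first row, p(lambda) = lambda^3 + 3·lambda^2 - 49·lambda + 45.
Try lambda = 5: p(5) = 0, so 5 is a root.
Factor out (lambda - 5): p(lambda) = (lambda - 5)·(lambda^2 + 8·lambda - 9).
The quadratic factors as (lambda + 9)·(lambda - 1).
Eigenvalues: -9, 1, 5.

-9, 1, 5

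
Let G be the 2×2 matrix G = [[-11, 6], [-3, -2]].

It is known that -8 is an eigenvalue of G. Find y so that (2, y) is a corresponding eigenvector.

We need (G + 8I)v = 0.
G + 8I = [[-3, 6], [-3, 6]].
Row 1: (-3)·2 + (6)·y = 0
Row 2: (-3)·2 + (6)·y = 0
Solving gives y = 1.
Check: G·(2, 1) = (-16, -8) = -8·(2, 1).

1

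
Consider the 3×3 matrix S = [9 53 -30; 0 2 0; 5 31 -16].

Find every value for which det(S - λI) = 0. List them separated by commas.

Set up det(μI - S) = 0.
Expanding the 3×3 determinant: p(μ) = μ^3 + 5μ^2 - 8μ - 12.
Try μ = -1: p(-1) = 0, so -1 is a root.
Factor out (μ + 1): p(μ) = (μ + 1)·(μ^2 + 4μ - 12).
The quadratic factors as (μ + 6)·(μ - 2).
Eigenvalues: -6, -1, 2.

-6, -1, 2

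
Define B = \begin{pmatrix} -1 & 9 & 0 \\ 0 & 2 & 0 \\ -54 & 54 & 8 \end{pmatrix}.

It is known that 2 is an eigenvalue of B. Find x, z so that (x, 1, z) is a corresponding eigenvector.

3, 18

We need (B - 2I)v = 0.
B - 2I = [[-3, 9, 0], [0, 0, 0], [-54, 54, 6]].
Row 1: (-3)·x + (9)·1 + (0)·z = 0
Row 2: (0)·x + (0)·1 + (0)·z = 0
Row 3: (-54)·x + (54)·1 + (6)·z = 0
Solving gives x = 3, z = 18.
Check: B·(3, 1, 18) = (6, 2, 36) = 2·(3, 1, 18).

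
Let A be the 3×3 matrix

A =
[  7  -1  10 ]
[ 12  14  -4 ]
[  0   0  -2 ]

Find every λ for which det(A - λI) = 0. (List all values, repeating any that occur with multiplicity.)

Compute the characteristic polynomial p(t) = det(tI - A).
Expanding along the first row, p(t) = t^3 - 19t^2 + 68t + 220.
Try t = -2: p(-2) = 0, so -2 is a root.
Factor out (t + 2): p(t) = (t + 2)·(t^2 - 21t + 110).
The quadratic factors as (t - 10)·(t - 11).
Eigenvalues: -2, 10, 11.

-2, 10, 11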